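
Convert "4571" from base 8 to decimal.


Input: "4571" in base 8
Positional expansion:
  Digit '4' (value 4) x 8^3 = 2048
  Digit '5' (value 5) x 8^2 = 320
  Digit '7' (value 7) x 8^1 = 56
  Digit '1' (value 1) x 8^0 = 1
Sum = 2425

2425


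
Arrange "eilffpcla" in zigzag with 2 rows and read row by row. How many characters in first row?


Zigzag "eilffpcla" into 2 rows:
Placing characters:
  'e' => row 0
  'i' => row 1
  'l' => row 0
  'f' => row 1
  'f' => row 0
  'p' => row 1
  'c' => row 0
  'l' => row 1
  'a' => row 0
Rows:
  Row 0: "elfca"
  Row 1: "ifpl"
First row length: 5

5


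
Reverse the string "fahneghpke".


Input: fahneghpke
Reading characters right to left:
  Position 9: 'e'
  Position 8: 'k'
  Position 7: 'p'
  Position 6: 'h'
  Position 5: 'g'
  Position 4: 'e'
  Position 3: 'n'
  Position 2: 'h'
  Position 1: 'a'
  Position 0: 'f'
Reversed: ekphgenhaf

ekphgenhaf


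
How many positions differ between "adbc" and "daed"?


Comparing "adbc" and "daed" position by position:
  Position 0: 'a' vs 'd' => DIFFER
  Position 1: 'd' vs 'a' => DIFFER
  Position 2: 'b' vs 'e' => DIFFER
  Position 3: 'c' vs 'd' => DIFFER
Positions that differ: 4

4


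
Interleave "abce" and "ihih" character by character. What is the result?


Interleaving "abce" and "ihih":
  Position 0: 'a' from first, 'i' from second => "ai"
  Position 1: 'b' from first, 'h' from second => "bh"
  Position 2: 'c' from first, 'i' from second => "ci"
  Position 3: 'e' from first, 'h' from second => "eh"
Result: aibhcieh

aibhcieh


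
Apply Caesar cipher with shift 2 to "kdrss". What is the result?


Caesar cipher: shift "kdrss" by 2
  'k' (pos 10) + 2 = pos 12 = 'm'
  'd' (pos 3) + 2 = pos 5 = 'f'
  'r' (pos 17) + 2 = pos 19 = 't'
  's' (pos 18) + 2 = pos 20 = 'u'
  's' (pos 18) + 2 = pos 20 = 'u'
Result: mftuu

mftuu


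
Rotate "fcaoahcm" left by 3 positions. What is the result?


Input: "fcaoahcm", rotate left by 3
First 3 characters: "fca"
Remaining characters: "oahcm"
Concatenate remaining + first: "oahcm" + "fca" = "oahcmfca"

oahcmfca


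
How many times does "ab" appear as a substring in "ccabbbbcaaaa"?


Searching for "ab" in "ccabbbbcaaaa"
Scanning each position:
  Position 0: "cc" => no
  Position 1: "ca" => no
  Position 2: "ab" => MATCH
  Position 3: "bb" => no
  Position 4: "bb" => no
  Position 5: "bb" => no
  Position 6: "bc" => no
  Position 7: "ca" => no
  Position 8: "aa" => no
  Position 9: "aa" => no
  Position 10: "aa" => no
Total occurrences: 1

1


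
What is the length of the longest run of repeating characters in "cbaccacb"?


Input: "cbaccacb"
Scanning for longest run:
  Position 1 ('b'): new char, reset run to 1
  Position 2 ('a'): new char, reset run to 1
  Position 3 ('c'): new char, reset run to 1
  Position 4 ('c'): continues run of 'c', length=2
  Position 5 ('a'): new char, reset run to 1
  Position 6 ('c'): new char, reset run to 1
  Position 7 ('b'): new char, reset run to 1
Longest run: 'c' with length 2

2


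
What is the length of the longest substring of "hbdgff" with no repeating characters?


Input: "hbdgff"
Sliding window (track last position of each char):
  Position 0 ('h'): window [0,0] length 1 -- new best
  Position 1 ('b'): window [0,1] length 2 -- new best
  Position 2 ('d'): window [0,2] length 3 -- new best
  Position 3 ('g'): window [0,3] length 4 -- new best
  Position 4 ('f'): window [0,4] length 5 -- new best
  Position 5 ('f'): repeat (last at 4), move window start to 5
  Position 5 ('f'): window [5,5] length 1
Longest substring with no repeats: "hbdgf" with length 5

5


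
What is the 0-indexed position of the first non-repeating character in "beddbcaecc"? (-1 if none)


Input: beddbcaecc
Character frequencies:
  'a': 1
  'b': 2
  'c': 3
  'd': 2
  'e': 2
Scanning left to right for freq == 1:
  Position 0 ('b'): freq=2, skip
  Position 1 ('e'): freq=2, skip
  Position 2 ('d'): freq=2, skip
  Position 3 ('d'): freq=2, skip
  Position 4 ('b'): freq=2, skip
  Position 5 ('c'): freq=3, skip
  Position 6 ('a'): unique! => answer = 6

6


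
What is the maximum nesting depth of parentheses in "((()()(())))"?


Input: "((()()(())))"
Tracking depth:
  Position 0 '(': depth becomes 1
  Position 1 '(': depth becomes 2
  Position 2 '(': depth becomes 3
  Position 3 ')': depth becomes 2
  Position 4 '(': depth becomes 3
  Position 5 ')': depth becomes 2
  Position 6 '(': depth becomes 3
  Position 7 '(': depth becomes 4
  Position 8 ')': depth becomes 3
  Position 9 ')': depth becomes 2
  Position 10 ')': depth becomes 1
  Position 11 ')': depth becomes 0
Maximum depth reached: 4

4


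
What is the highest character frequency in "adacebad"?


Input: adacebad
Character counts:
  'a': 3
  'b': 1
  'c': 1
  'd': 2
  'e': 1
Maximum frequency: 3

3


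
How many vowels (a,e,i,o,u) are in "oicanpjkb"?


Input: oicanpjkb
Checking each character:
  'o' at position 0: vowel (running total: 1)
  'i' at position 1: vowel (running total: 2)
  'c' at position 2: consonant
  'a' at position 3: vowel (running total: 3)
  'n' at position 4: consonant
  'p' at position 5: consonant
  'j' at position 6: consonant
  'k' at position 7: consonant
  'b' at position 8: consonant
Total vowels: 3

3


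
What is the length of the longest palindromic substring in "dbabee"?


Input: "dbabee"
Checking substrings for palindromes:
  [1:4] "bab" (len 3) => palindrome
  [4:6] "ee" (len 2) => palindrome
Longest palindromic substring: "bab" with length 3

3


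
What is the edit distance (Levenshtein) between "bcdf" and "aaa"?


Computing edit distance: "bcdf" -> "aaa"
DP table:
           a    a    a
      0    1    2    3
  b   1    1    2    3
  c   2    2    2    3
  d   3    3    3    3
  f   4    4    4    4
Edit distance = dp[4][3] = 4

4


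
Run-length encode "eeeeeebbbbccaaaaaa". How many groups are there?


Input: eeeeeebbbbccaaaaaa
Scanning for consecutive runs:
  Group 1: 'e' x 6 (positions 0-5)
  Group 2: 'b' x 4 (positions 6-9)
  Group 3: 'c' x 2 (positions 10-11)
  Group 4: 'a' x 6 (positions 12-17)
Total groups: 4

4


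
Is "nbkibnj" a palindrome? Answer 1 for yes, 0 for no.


Input: nbkibnj
Reversed: jnbikbn
  Compare pos 0 ('n') with pos 6 ('j'): MISMATCH
  Compare pos 1 ('b') with pos 5 ('n'): MISMATCH
  Compare pos 2 ('k') with pos 4 ('b'): MISMATCH
Result: not a palindrome

0


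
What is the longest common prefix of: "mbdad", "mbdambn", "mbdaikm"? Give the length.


Words: mbdad, mbdambn, mbdaikm
  Position 0: all 'm' => match
  Position 1: all 'b' => match
  Position 2: all 'd' => match
  Position 3: all 'a' => match
  Position 4: ('d', 'm', 'i') => mismatch, stop
LCP = "mbda" (length 4)

4


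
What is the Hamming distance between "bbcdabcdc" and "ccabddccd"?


Comparing "bbcdabcdc" and "ccabddccd" position by position:
  Position 0: 'b' vs 'c' => differ
  Position 1: 'b' vs 'c' => differ
  Position 2: 'c' vs 'a' => differ
  Position 3: 'd' vs 'b' => differ
  Position 4: 'a' vs 'd' => differ
  Position 5: 'b' vs 'd' => differ
  Position 6: 'c' vs 'c' => same
  Position 7: 'd' vs 'c' => differ
  Position 8: 'c' vs 'd' => differ
Total differences (Hamming distance): 8

8


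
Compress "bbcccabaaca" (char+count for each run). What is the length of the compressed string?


Input: bbcccabaaca
Runs:
  'b' x 2 => "b2"
  'c' x 3 => "c3"
  'a' x 1 => "a1"
  'b' x 1 => "b1"
  'a' x 2 => "a2"
  'c' x 1 => "c1"
  'a' x 1 => "a1"
Compressed: "b2c3a1b1a2c1a1"
Compressed length: 14

14


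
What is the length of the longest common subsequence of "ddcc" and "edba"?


LCS of "ddcc" and "edba"
DP table:
           e    d    b    a
      0    0    0    0    0
  d   0    0    1    1    1
  d   0    0    1    1    1
  c   0    0    1    1    1
  c   0    0    1    1    1
LCS length = dp[4][4] = 1

1


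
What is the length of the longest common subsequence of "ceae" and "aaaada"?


LCS of "ceae" and "aaaada"
DP table:
           a    a    a    a    d    a
      0    0    0    0    0    0    0
  c   0    0    0    0    0    0    0
  e   0    0    0    0    0    0    0
  a   0    1    1    1    1    1    1
  e   0    1    1    1    1    1    1
LCS length = dp[4][6] = 1

1


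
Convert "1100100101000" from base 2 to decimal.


Input: "1100100101000" in base 2
Positional expansion:
  Digit '1' (value 1) x 2^12 = 4096
  Digit '1' (value 1) x 2^11 = 2048
  Digit '0' (value 0) x 2^10 = 0
  Digit '0' (value 0) x 2^9 = 0
  Digit '1' (value 1) x 2^8 = 256
  Digit '0' (value 0) x 2^7 = 0
  Digit '0' (value 0) x 2^6 = 0
  Digit '1' (value 1) x 2^5 = 32
  Digit '0' (value 0) x 2^4 = 0
  Digit '1' (value 1) x 2^3 = 8
  Digit '0' (value 0) x 2^2 = 0
  Digit '0' (value 0) x 2^1 = 0
  Digit '0' (value 0) x 2^0 = 0
Sum = 6440

6440


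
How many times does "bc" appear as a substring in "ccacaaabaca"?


Searching for "bc" in "ccacaaabaca"
Scanning each position:
  Position 0: "cc" => no
  Position 1: "ca" => no
  Position 2: "ac" => no
  Position 3: "ca" => no
  Position 4: "aa" => no
  Position 5: "aa" => no
  Position 6: "ab" => no
  Position 7: "ba" => no
  Position 8: "ac" => no
  Position 9: "ca" => no
Total occurrences: 0

0


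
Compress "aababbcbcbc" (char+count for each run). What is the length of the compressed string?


Input: aababbcbcbc
Runs:
  'a' x 2 => "a2"
  'b' x 1 => "b1"
  'a' x 1 => "a1"
  'b' x 2 => "b2"
  'c' x 1 => "c1"
  'b' x 1 => "b1"
  'c' x 1 => "c1"
  'b' x 1 => "b1"
  'c' x 1 => "c1"
Compressed: "a2b1a1b2c1b1c1b1c1"
Compressed length: 18

18


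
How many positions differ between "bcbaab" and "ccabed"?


Comparing "bcbaab" and "ccabed" position by position:
  Position 0: 'b' vs 'c' => DIFFER
  Position 1: 'c' vs 'c' => same
  Position 2: 'b' vs 'a' => DIFFER
  Position 3: 'a' vs 'b' => DIFFER
  Position 4: 'a' vs 'e' => DIFFER
  Position 5: 'b' vs 'd' => DIFFER
Positions that differ: 5

5


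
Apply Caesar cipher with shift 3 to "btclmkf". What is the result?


Caesar cipher: shift "btclmkf" by 3
  'b' (pos 1) + 3 = pos 4 = 'e'
  't' (pos 19) + 3 = pos 22 = 'w'
  'c' (pos 2) + 3 = pos 5 = 'f'
  'l' (pos 11) + 3 = pos 14 = 'o'
  'm' (pos 12) + 3 = pos 15 = 'p'
  'k' (pos 10) + 3 = pos 13 = 'n'
  'f' (pos 5) + 3 = pos 8 = 'i'
Result: ewfopni

ewfopni


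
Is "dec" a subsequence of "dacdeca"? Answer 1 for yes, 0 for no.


Check if "dec" is a subsequence of "dacdeca"
Greedy scan:
  Position 0 ('d'): matches sub[0] = 'd'
  Position 1 ('a'): no match needed
  Position 2 ('c'): no match needed
  Position 3 ('d'): no match needed
  Position 4 ('e'): matches sub[1] = 'e'
  Position 5 ('c'): matches sub[2] = 'c'
  Position 6 ('a'): no match needed
All 3 characters matched => is a subsequence

1


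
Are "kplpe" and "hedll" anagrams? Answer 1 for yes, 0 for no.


Strings: "kplpe", "hedll"
Sorted first:  eklpp
Sorted second: dehll
Differ at position 0: 'e' vs 'd' => not anagrams

0


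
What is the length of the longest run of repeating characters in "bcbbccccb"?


Input: "bcbbccccb"
Scanning for longest run:
  Position 1 ('c'): new char, reset run to 1
  Position 2 ('b'): new char, reset run to 1
  Position 3 ('b'): continues run of 'b', length=2
  Position 4 ('c'): new char, reset run to 1
  Position 5 ('c'): continues run of 'c', length=2
  Position 6 ('c'): continues run of 'c', length=3
  Position 7 ('c'): continues run of 'c', length=4
  Position 8 ('b'): new char, reset run to 1
Longest run: 'c' with length 4

4


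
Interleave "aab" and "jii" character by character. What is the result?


Interleaving "aab" and "jii":
  Position 0: 'a' from first, 'j' from second => "aj"
  Position 1: 'a' from first, 'i' from second => "ai"
  Position 2: 'b' from first, 'i' from second => "bi"
Result: ajaibi

ajaibi


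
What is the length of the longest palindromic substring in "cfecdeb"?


Input: "cfecdeb"
Checking substrings for palindromes:
  No multi-char palindromic substrings found
Longest palindromic substring: "c" with length 1

1


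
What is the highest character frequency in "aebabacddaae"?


Input: aebabacddaae
Character counts:
  'a': 5
  'b': 2
  'c': 1
  'd': 2
  'e': 2
Maximum frequency: 5

5


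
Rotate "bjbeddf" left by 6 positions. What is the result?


Input: "bjbeddf", rotate left by 6
First 6 characters: "bjbedd"
Remaining characters: "f"
Concatenate remaining + first: "f" + "bjbedd" = "fbjbedd"

fbjbedd


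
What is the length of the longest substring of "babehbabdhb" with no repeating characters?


Input: "babehbabdhb"
Sliding window (track last position of each char):
  Position 0 ('b'): window [0,0] length 1 -- new best
  Position 1 ('a'): window [0,1] length 2 -- new best
  Position 2 ('b'): repeat (last at 0), move window start to 1
  Position 2 ('b'): window [1,2] length 2
  Position 3 ('e'): window [1,3] length 3 -- new best
  Position 4 ('h'): window [1,4] length 4 -- new best
  Position 5 ('b'): repeat (last at 2), move window start to 3
  Position 5 ('b'): window [3,5] length 3
  Position 6 ('a'): window [3,6] length 4
  Position 7 ('b'): repeat (last at 5), move window start to 6
  Position 7 ('b'): window [6,7] length 2
  Position 8 ('d'): window [6,8] length 3
  Position 9 ('h'): window [6,9] length 4
  Position 10 ('b'): repeat (last at 7), move window start to 8
  Position 10 ('b'): window [8,10] length 3
Longest substring with no repeats: "abeh" with length 4

4


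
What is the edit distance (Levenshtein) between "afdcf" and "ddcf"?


Computing edit distance: "afdcf" -> "ddcf"
DP table:
           d    d    c    f
      0    1    2    3    4
  a   1    1    2    3    4
  f   2    2    2    3    3
  d   3    2    2    3    4
  c   4    3    3    2    3
  f   5    4    4    3    2
Edit distance = dp[5][4] = 2

2


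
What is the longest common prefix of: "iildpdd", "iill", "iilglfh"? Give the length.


Words: iildpdd, iill, iilglfh
  Position 0: all 'i' => match
  Position 1: all 'i' => match
  Position 2: all 'l' => match
  Position 3: ('d', 'l', 'g') => mismatch, stop
LCP = "iil" (length 3)

3


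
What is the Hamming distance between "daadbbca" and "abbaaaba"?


Comparing "daadbbca" and "abbaaaba" position by position:
  Position 0: 'd' vs 'a' => differ
  Position 1: 'a' vs 'b' => differ
  Position 2: 'a' vs 'b' => differ
  Position 3: 'd' vs 'a' => differ
  Position 4: 'b' vs 'a' => differ
  Position 5: 'b' vs 'a' => differ
  Position 6: 'c' vs 'b' => differ
  Position 7: 'a' vs 'a' => same
Total differences (Hamming distance): 7

7


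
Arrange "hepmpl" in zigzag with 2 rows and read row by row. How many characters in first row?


Zigzag "hepmpl" into 2 rows:
Placing characters:
  'h' => row 0
  'e' => row 1
  'p' => row 0
  'm' => row 1
  'p' => row 0
  'l' => row 1
Rows:
  Row 0: "hpp"
  Row 1: "eml"
First row length: 3

3


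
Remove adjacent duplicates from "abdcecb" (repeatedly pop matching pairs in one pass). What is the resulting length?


Input: abdcecb
Stack-based adjacent duplicate removal:
  Read 'a': push. Stack: a
  Read 'b': push. Stack: ab
  Read 'd': push. Stack: abd
  Read 'c': push. Stack: abdc
  Read 'e': push. Stack: abdce
  Read 'c': push. Stack: abdcec
  Read 'b': push. Stack: abdcecb
Final stack: "abdcecb" (length 7)

7


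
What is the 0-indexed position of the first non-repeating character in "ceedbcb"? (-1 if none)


Input: ceedbcb
Character frequencies:
  'b': 2
  'c': 2
  'd': 1
  'e': 2
Scanning left to right for freq == 1:
  Position 0 ('c'): freq=2, skip
  Position 1 ('e'): freq=2, skip
  Position 2 ('e'): freq=2, skip
  Position 3 ('d'): unique! => answer = 3

3


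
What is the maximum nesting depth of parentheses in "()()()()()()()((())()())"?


Input: "()()()()()()()((())()())"
Tracking depth:
  Position 0 '(': depth becomes 1
  Position 1 ')': depth becomes 0
  Position 2 '(': depth becomes 1
  Position 3 ')': depth becomes 0
  Position 4 '(': depth becomes 1
  Position 5 ')': depth becomes 0
  Position 6 '(': depth becomes 1
  Position 7 ')': depth becomes 0
  Position 8 '(': depth becomes 1
  Position 9 ')': depth becomes 0
  Position 10 '(': depth becomes 1
  Position 11 ')': depth becomes 0
  Position 12 '(': depth becomes 1
  Position 13 ')': depth becomes 0
  Position 14 '(': depth becomes 1
  Position 15 '(': depth becomes 2
  Position 16 '(': depth becomes 3
  Position 17 ')': depth becomes 2
  Position 18 ')': depth becomes 1
  Position 19 '(': depth becomes 2
  Position 20 ')': depth becomes 1
  Position 21 '(': depth becomes 2
  Position 22 ')': depth becomes 1
  Position 23 ')': depth becomes 0
Maximum depth reached: 3

3


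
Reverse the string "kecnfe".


Input: kecnfe
Reading characters right to left:
  Position 5: 'e'
  Position 4: 'f'
  Position 3: 'n'
  Position 2: 'c'
  Position 1: 'e'
  Position 0: 'k'
Reversed: efncek

efncek


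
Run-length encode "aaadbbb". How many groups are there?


Input: aaadbbb
Scanning for consecutive runs:
  Group 1: 'a' x 3 (positions 0-2)
  Group 2: 'd' x 1 (positions 3-3)
  Group 3: 'b' x 3 (positions 4-6)
Total groups: 3

3


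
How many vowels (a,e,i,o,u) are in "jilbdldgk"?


Input: jilbdldgk
Checking each character:
  'j' at position 0: consonant
  'i' at position 1: vowel (running total: 1)
  'l' at position 2: consonant
  'b' at position 3: consonant
  'd' at position 4: consonant
  'l' at position 5: consonant
  'd' at position 6: consonant
  'g' at position 7: consonant
  'k' at position 8: consonant
Total vowels: 1

1


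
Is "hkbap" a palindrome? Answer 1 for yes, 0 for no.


Input: hkbap
Reversed: pabkh
  Compare pos 0 ('h') with pos 4 ('p'): MISMATCH
  Compare pos 1 ('k') with pos 3 ('a'): MISMATCH
Result: not a palindrome

0


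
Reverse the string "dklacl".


Input: dklacl
Reading characters right to left:
  Position 5: 'l'
  Position 4: 'c'
  Position 3: 'a'
  Position 2: 'l'
  Position 1: 'k'
  Position 0: 'd'
Reversed: lcalkd

lcalkd


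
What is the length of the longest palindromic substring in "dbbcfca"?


Input: "dbbcfca"
Checking substrings for palindromes:
  [3:6] "cfc" (len 3) => palindrome
  [1:3] "bb" (len 2) => palindrome
Longest palindromic substring: "cfc" with length 3

3


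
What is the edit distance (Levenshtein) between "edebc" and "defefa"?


Computing edit distance: "edebc" -> "defefa"
DP table:
           d    e    f    e    f    a
      0    1    2    3    4    5    6
  e   1    1    1    2    3    4    5
  d   2    1    2    2    3    4    5
  e   3    2    1    2    2    3    4
  b   4    3    2    2    3    3    4
  c   5    4    3    3    3    4    4
Edit distance = dp[5][6] = 4

4


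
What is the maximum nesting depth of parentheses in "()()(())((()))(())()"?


Input: "()()(())((()))(())()"
Tracking depth:
  Position 0 '(': depth becomes 1
  Position 1 ')': depth becomes 0
  Position 2 '(': depth becomes 1
  Position 3 ')': depth becomes 0
  Position 4 '(': depth becomes 1
  Position 5 '(': depth becomes 2
  Position 6 ')': depth becomes 1
  Position 7 ')': depth becomes 0
  Position 8 '(': depth becomes 1
  Position 9 '(': depth becomes 2
  Position 10 '(': depth becomes 3
  Position 11 ')': depth becomes 2
  Position 12 ')': depth becomes 1
  Position 13 ')': depth becomes 0
  Position 14 '(': depth becomes 1
  Position 15 '(': depth becomes 2
  Position 16 ')': depth becomes 1
  Position 17 ')': depth becomes 0
  Position 18 '(': depth becomes 1
  Position 19 ')': depth becomes 0
Maximum depth reached: 3

3


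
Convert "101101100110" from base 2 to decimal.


Input: "101101100110" in base 2
Positional expansion:
  Digit '1' (value 1) x 2^11 = 2048
  Digit '0' (value 0) x 2^10 = 0
  Digit '1' (value 1) x 2^9 = 512
  Digit '1' (value 1) x 2^8 = 256
  Digit '0' (value 0) x 2^7 = 0
  Digit '1' (value 1) x 2^6 = 64
  Digit '1' (value 1) x 2^5 = 32
  Digit '0' (value 0) x 2^4 = 0
  Digit '0' (value 0) x 2^3 = 0
  Digit '1' (value 1) x 2^2 = 4
  Digit '1' (value 1) x 2^1 = 2
  Digit '0' (value 0) x 2^0 = 0
Sum = 2918

2918


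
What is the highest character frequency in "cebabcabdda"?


Input: cebabcabdda
Character counts:
  'a': 3
  'b': 3
  'c': 2
  'd': 2
  'e': 1
Maximum frequency: 3

3


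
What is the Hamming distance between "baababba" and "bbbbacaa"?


Comparing "baababba" and "bbbbacaa" position by position:
  Position 0: 'b' vs 'b' => same
  Position 1: 'a' vs 'b' => differ
  Position 2: 'a' vs 'b' => differ
  Position 3: 'b' vs 'b' => same
  Position 4: 'a' vs 'a' => same
  Position 5: 'b' vs 'c' => differ
  Position 6: 'b' vs 'a' => differ
  Position 7: 'a' vs 'a' => same
Total differences (Hamming distance): 4

4


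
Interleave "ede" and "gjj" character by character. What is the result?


Interleaving "ede" and "gjj":
  Position 0: 'e' from first, 'g' from second => "eg"
  Position 1: 'd' from first, 'j' from second => "dj"
  Position 2: 'e' from first, 'j' from second => "ej"
Result: egdjej

egdjej


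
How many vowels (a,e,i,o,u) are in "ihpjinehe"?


Input: ihpjinehe
Checking each character:
  'i' at position 0: vowel (running total: 1)
  'h' at position 1: consonant
  'p' at position 2: consonant
  'j' at position 3: consonant
  'i' at position 4: vowel (running total: 2)
  'n' at position 5: consonant
  'e' at position 6: vowel (running total: 3)
  'h' at position 7: consonant
  'e' at position 8: vowel (running total: 4)
Total vowels: 4

4


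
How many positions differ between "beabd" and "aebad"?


Comparing "beabd" and "aebad" position by position:
  Position 0: 'b' vs 'a' => DIFFER
  Position 1: 'e' vs 'e' => same
  Position 2: 'a' vs 'b' => DIFFER
  Position 3: 'b' vs 'a' => DIFFER
  Position 4: 'd' vs 'd' => same
Positions that differ: 3

3


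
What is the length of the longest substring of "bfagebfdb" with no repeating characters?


Input: "bfagebfdb"
Sliding window (track last position of each char):
  Position 0 ('b'): window [0,0] length 1 -- new best
  Position 1 ('f'): window [0,1] length 2 -- new best
  Position 2 ('a'): window [0,2] length 3 -- new best
  Position 3 ('g'): window [0,3] length 4 -- new best
  Position 4 ('e'): window [0,4] length 5 -- new best
  Position 5 ('b'): repeat (last at 0), move window start to 1
  Position 5 ('b'): window [1,5] length 5
  Position 6 ('f'): repeat (last at 1), move window start to 2
  Position 6 ('f'): window [2,6] length 5
  Position 7 ('d'): window [2,7] length 6 -- new best
  Position 8 ('b'): repeat (last at 5), move window start to 6
  Position 8 ('b'): window [6,8] length 3
Longest substring with no repeats: "agebfd" with length 6

6


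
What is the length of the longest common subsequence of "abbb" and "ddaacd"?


LCS of "abbb" and "ddaacd"
DP table:
           d    d    a    a    c    d
      0    0    0    0    0    0    0
  a   0    0    0    1    1    1    1
  b   0    0    0    1    1    1    1
  b   0    0    0    1    1    1    1
  b   0    0    0    1    1    1    1
LCS length = dp[4][6] = 1

1


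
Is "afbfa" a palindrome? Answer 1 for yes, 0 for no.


Input: afbfa
Reversed: afbfa
  Compare pos 0 ('a') with pos 4 ('a'): match
  Compare pos 1 ('f') with pos 3 ('f'): match
Result: palindrome

1


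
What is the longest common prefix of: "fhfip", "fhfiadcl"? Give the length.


Words: fhfip, fhfiadcl
  Position 0: all 'f' => match
  Position 1: all 'h' => match
  Position 2: all 'f' => match
  Position 3: all 'i' => match
  Position 4: ('p', 'a') => mismatch, stop
LCP = "fhfi" (length 4)

4


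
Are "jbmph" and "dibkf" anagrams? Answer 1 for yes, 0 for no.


Strings: "jbmph", "dibkf"
Sorted first:  bhjmp
Sorted second: bdfik
Differ at position 1: 'h' vs 'd' => not anagrams

0


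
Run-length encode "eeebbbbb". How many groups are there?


Input: eeebbbbb
Scanning for consecutive runs:
  Group 1: 'e' x 3 (positions 0-2)
  Group 2: 'b' x 5 (positions 3-7)
Total groups: 2

2


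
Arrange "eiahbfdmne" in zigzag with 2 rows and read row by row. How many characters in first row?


Zigzag "eiahbfdmne" into 2 rows:
Placing characters:
  'e' => row 0
  'i' => row 1
  'a' => row 0
  'h' => row 1
  'b' => row 0
  'f' => row 1
  'd' => row 0
  'm' => row 1
  'n' => row 0
  'e' => row 1
Rows:
  Row 0: "eabdn"
  Row 1: "ihfme"
First row length: 5

5


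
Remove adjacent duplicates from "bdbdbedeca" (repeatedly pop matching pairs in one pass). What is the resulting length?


Input: bdbdbedeca
Stack-based adjacent duplicate removal:
  Read 'b': push. Stack: b
  Read 'd': push. Stack: bd
  Read 'b': push. Stack: bdb
  Read 'd': push. Stack: bdbd
  Read 'b': push. Stack: bdbdb
  Read 'e': push. Stack: bdbdbe
  Read 'd': push. Stack: bdbdbed
  Read 'e': push. Stack: bdbdbede
  Read 'c': push. Stack: bdbdbedec
  Read 'a': push. Stack: bdbdbedeca
Final stack: "bdbdbedeca" (length 10)

10


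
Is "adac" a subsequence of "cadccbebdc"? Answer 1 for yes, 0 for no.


Check if "adac" is a subsequence of "cadccbebdc"
Greedy scan:
  Position 0 ('c'): no match needed
  Position 1 ('a'): matches sub[0] = 'a'
  Position 2 ('d'): matches sub[1] = 'd'
  Position 3 ('c'): no match needed
  Position 4 ('c'): no match needed
  Position 5 ('b'): no match needed
  Position 6 ('e'): no match needed
  Position 7 ('b'): no match needed
  Position 8 ('d'): no match needed
  Position 9 ('c'): no match needed
Only matched 2/4 characters => not a subsequence

0


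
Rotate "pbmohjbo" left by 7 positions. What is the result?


Input: "pbmohjbo", rotate left by 7
First 7 characters: "pbmohjb"
Remaining characters: "o"
Concatenate remaining + first: "o" + "pbmohjb" = "opbmohjb"

opbmohjb


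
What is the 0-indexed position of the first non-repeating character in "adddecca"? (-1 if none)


Input: adddecca
Character frequencies:
  'a': 2
  'c': 2
  'd': 3
  'e': 1
Scanning left to right for freq == 1:
  Position 0 ('a'): freq=2, skip
  Position 1 ('d'): freq=3, skip
  Position 2 ('d'): freq=3, skip
  Position 3 ('d'): freq=3, skip
  Position 4 ('e'): unique! => answer = 4

4


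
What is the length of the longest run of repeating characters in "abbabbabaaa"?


Input: "abbabbabaaa"
Scanning for longest run:
  Position 1 ('b'): new char, reset run to 1
  Position 2 ('b'): continues run of 'b', length=2
  Position 3 ('a'): new char, reset run to 1
  Position 4 ('b'): new char, reset run to 1
  Position 5 ('b'): continues run of 'b', length=2
  Position 6 ('a'): new char, reset run to 1
  Position 7 ('b'): new char, reset run to 1
  Position 8 ('a'): new char, reset run to 1
  Position 9 ('a'): continues run of 'a', length=2
  Position 10 ('a'): continues run of 'a', length=3
Longest run: 'a' with length 3

3


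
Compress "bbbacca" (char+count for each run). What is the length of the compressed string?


Input: bbbacca
Runs:
  'b' x 3 => "b3"
  'a' x 1 => "a1"
  'c' x 2 => "c2"
  'a' x 1 => "a1"
Compressed: "b3a1c2a1"
Compressed length: 8

8


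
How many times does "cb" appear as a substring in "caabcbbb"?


Searching for "cb" in "caabcbbb"
Scanning each position:
  Position 0: "ca" => no
  Position 1: "aa" => no
  Position 2: "ab" => no
  Position 3: "bc" => no
  Position 4: "cb" => MATCH
  Position 5: "bb" => no
  Position 6: "bb" => no
Total occurrences: 1

1


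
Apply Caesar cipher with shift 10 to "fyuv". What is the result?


Caesar cipher: shift "fyuv" by 10
  'f' (pos 5) + 10 = pos 15 = 'p'
  'y' (pos 24) + 10 = pos 8 = 'i'
  'u' (pos 20) + 10 = pos 4 = 'e'
  'v' (pos 21) + 10 = pos 5 = 'f'
Result: pief

pief


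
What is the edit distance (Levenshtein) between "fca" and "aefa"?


Computing edit distance: "fca" -> "aefa"
DP table:
           a    e    f    a
      0    1    2    3    4
  f   1    1    2    2    3
  c   2    2    2    3    3
  a   3    2    3    3    3
Edit distance = dp[3][4] = 3

3


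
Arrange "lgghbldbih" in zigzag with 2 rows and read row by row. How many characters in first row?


Zigzag "lgghbldbih" into 2 rows:
Placing characters:
  'l' => row 0
  'g' => row 1
  'g' => row 0
  'h' => row 1
  'b' => row 0
  'l' => row 1
  'd' => row 0
  'b' => row 1
  'i' => row 0
  'h' => row 1
Rows:
  Row 0: "lgbdi"
  Row 1: "ghlbh"
First row length: 5

5


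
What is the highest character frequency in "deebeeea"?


Input: deebeeea
Character counts:
  'a': 1
  'b': 1
  'd': 1
  'e': 5
Maximum frequency: 5

5


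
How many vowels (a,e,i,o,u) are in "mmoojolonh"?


Input: mmoojolonh
Checking each character:
  'm' at position 0: consonant
  'm' at position 1: consonant
  'o' at position 2: vowel (running total: 1)
  'o' at position 3: vowel (running total: 2)
  'j' at position 4: consonant
  'o' at position 5: vowel (running total: 3)
  'l' at position 6: consonant
  'o' at position 7: vowel (running total: 4)
  'n' at position 8: consonant
  'h' at position 9: consonant
Total vowels: 4

4


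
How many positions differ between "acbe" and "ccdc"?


Comparing "acbe" and "ccdc" position by position:
  Position 0: 'a' vs 'c' => DIFFER
  Position 1: 'c' vs 'c' => same
  Position 2: 'b' vs 'd' => DIFFER
  Position 3: 'e' vs 'c' => DIFFER
Positions that differ: 3

3


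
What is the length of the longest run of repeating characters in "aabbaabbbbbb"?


Input: "aabbaabbbbbb"
Scanning for longest run:
  Position 1 ('a'): continues run of 'a', length=2
  Position 2 ('b'): new char, reset run to 1
  Position 3 ('b'): continues run of 'b', length=2
  Position 4 ('a'): new char, reset run to 1
  Position 5 ('a'): continues run of 'a', length=2
  Position 6 ('b'): new char, reset run to 1
  Position 7 ('b'): continues run of 'b', length=2
  Position 8 ('b'): continues run of 'b', length=3
  Position 9 ('b'): continues run of 'b', length=4
  Position 10 ('b'): continues run of 'b', length=5
  Position 11 ('b'): continues run of 'b', length=6
Longest run: 'b' with length 6

6


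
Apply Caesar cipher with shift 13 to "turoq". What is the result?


Caesar cipher: shift "turoq" by 13
  't' (pos 19) + 13 = pos 6 = 'g'
  'u' (pos 20) + 13 = pos 7 = 'h'
  'r' (pos 17) + 13 = pos 4 = 'e'
  'o' (pos 14) + 13 = pos 1 = 'b'
  'q' (pos 16) + 13 = pos 3 = 'd'
Result: ghebd

ghebd


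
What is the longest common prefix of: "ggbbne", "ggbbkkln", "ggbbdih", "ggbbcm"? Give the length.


Words: ggbbne, ggbbkkln, ggbbdih, ggbbcm
  Position 0: all 'g' => match
  Position 1: all 'g' => match
  Position 2: all 'b' => match
  Position 3: all 'b' => match
  Position 4: ('n', 'k', 'd', 'c') => mismatch, stop
LCP = "ggbb" (length 4)

4


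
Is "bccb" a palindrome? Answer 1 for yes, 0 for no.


Input: bccb
Reversed: bccb
  Compare pos 0 ('b') with pos 3 ('b'): match
  Compare pos 1 ('c') with pos 2 ('c'): match
Result: palindrome

1


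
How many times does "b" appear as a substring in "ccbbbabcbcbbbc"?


Searching for "b" in "ccbbbabcbcbbbc"
Scanning each position:
  Position 0: "c" => no
  Position 1: "c" => no
  Position 2: "b" => MATCH
  Position 3: "b" => MATCH
  Position 4: "b" => MATCH
  Position 5: "a" => no
  Position 6: "b" => MATCH
  Position 7: "c" => no
  Position 8: "b" => MATCH
  Position 9: "c" => no
  Position 10: "b" => MATCH
  Position 11: "b" => MATCH
  Position 12: "b" => MATCH
  Position 13: "c" => no
Total occurrences: 8

8


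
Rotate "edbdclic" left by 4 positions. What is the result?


Input: "edbdclic", rotate left by 4
First 4 characters: "edbd"
Remaining characters: "clic"
Concatenate remaining + first: "clic" + "edbd" = "clicedbd"

clicedbd


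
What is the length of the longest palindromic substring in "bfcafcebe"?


Input: "bfcafcebe"
Checking substrings for palindromes:
  [6:9] "ebe" (len 3) => palindrome
Longest palindromic substring: "ebe" with length 3

3


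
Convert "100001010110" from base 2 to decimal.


Input: "100001010110" in base 2
Positional expansion:
  Digit '1' (value 1) x 2^11 = 2048
  Digit '0' (value 0) x 2^10 = 0
  Digit '0' (value 0) x 2^9 = 0
  Digit '0' (value 0) x 2^8 = 0
  Digit '0' (value 0) x 2^7 = 0
  Digit '1' (value 1) x 2^6 = 64
  Digit '0' (value 0) x 2^5 = 0
  Digit '1' (value 1) x 2^4 = 16
  Digit '0' (value 0) x 2^3 = 0
  Digit '1' (value 1) x 2^2 = 4
  Digit '1' (value 1) x 2^1 = 2
  Digit '0' (value 0) x 2^0 = 0
Sum = 2134

2134


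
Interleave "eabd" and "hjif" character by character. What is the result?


Interleaving "eabd" and "hjif":
  Position 0: 'e' from first, 'h' from second => "eh"
  Position 1: 'a' from first, 'j' from second => "aj"
  Position 2: 'b' from first, 'i' from second => "bi"
  Position 3: 'd' from first, 'f' from second => "df"
Result: ehajbidf

ehajbidf


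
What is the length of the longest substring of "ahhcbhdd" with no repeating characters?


Input: "ahhcbhdd"
Sliding window (track last position of each char):
  Position 0 ('a'): window [0,0] length 1 -- new best
  Position 1 ('h'): window [0,1] length 2 -- new best
  Position 2 ('h'): repeat (last at 1), move window start to 2
  Position 2 ('h'): window [2,2] length 1
  Position 3 ('c'): window [2,3] length 2
  Position 4 ('b'): window [2,4] length 3 -- new best
  Position 5 ('h'): repeat (last at 2), move window start to 3
  Position 5 ('h'): window [3,5] length 3
  Position 6 ('d'): window [3,6] length 4 -- new best
  Position 7 ('d'): repeat (last at 6), move window start to 7
  Position 7 ('d'): window [7,7] length 1
Longest substring with no repeats: "cbhd" with length 4

4


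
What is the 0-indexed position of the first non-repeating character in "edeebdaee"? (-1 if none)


Input: edeebdaee
Character frequencies:
  'a': 1
  'b': 1
  'd': 2
  'e': 5
Scanning left to right for freq == 1:
  Position 0 ('e'): freq=5, skip
  Position 1 ('d'): freq=2, skip
  Position 2 ('e'): freq=5, skip
  Position 3 ('e'): freq=5, skip
  Position 4 ('b'): unique! => answer = 4

4


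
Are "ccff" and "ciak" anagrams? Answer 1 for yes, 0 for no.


Strings: "ccff", "ciak"
Sorted first:  ccff
Sorted second: acik
Differ at position 0: 'c' vs 'a' => not anagrams

0


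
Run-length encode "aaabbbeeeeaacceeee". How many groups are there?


Input: aaabbbeeeeaacceeee
Scanning for consecutive runs:
  Group 1: 'a' x 3 (positions 0-2)
  Group 2: 'b' x 3 (positions 3-5)
  Group 3: 'e' x 4 (positions 6-9)
  Group 4: 'a' x 2 (positions 10-11)
  Group 5: 'c' x 2 (positions 12-13)
  Group 6: 'e' x 4 (positions 14-17)
Total groups: 6

6


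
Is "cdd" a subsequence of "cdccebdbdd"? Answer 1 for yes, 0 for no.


Check if "cdd" is a subsequence of "cdccebdbdd"
Greedy scan:
  Position 0 ('c'): matches sub[0] = 'c'
  Position 1 ('d'): matches sub[1] = 'd'
  Position 2 ('c'): no match needed
  Position 3 ('c'): no match needed
  Position 4 ('e'): no match needed
  Position 5 ('b'): no match needed
  Position 6 ('d'): matches sub[2] = 'd'
  Position 7 ('b'): no match needed
  Position 8 ('d'): no match needed
  Position 9 ('d'): no match needed
All 3 characters matched => is a subsequence

1


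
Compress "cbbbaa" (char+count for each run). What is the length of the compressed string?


Input: cbbbaa
Runs:
  'c' x 1 => "c1"
  'b' x 3 => "b3"
  'a' x 2 => "a2"
Compressed: "c1b3a2"
Compressed length: 6

6


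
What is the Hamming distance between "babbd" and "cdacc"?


Comparing "babbd" and "cdacc" position by position:
  Position 0: 'b' vs 'c' => differ
  Position 1: 'a' vs 'd' => differ
  Position 2: 'b' vs 'a' => differ
  Position 3: 'b' vs 'c' => differ
  Position 4: 'd' vs 'c' => differ
Total differences (Hamming distance): 5

5


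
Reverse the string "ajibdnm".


Input: ajibdnm
Reading characters right to left:
  Position 6: 'm'
  Position 5: 'n'
  Position 4: 'd'
  Position 3: 'b'
  Position 2: 'i'
  Position 1: 'j'
  Position 0: 'a'
Reversed: mndbija

mndbija


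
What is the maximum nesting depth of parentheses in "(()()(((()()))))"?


Input: "(()()(((()()))))"
Tracking depth:
  Position 0 '(': depth becomes 1
  Position 1 '(': depth becomes 2
  Position 2 ')': depth becomes 1
  Position 3 '(': depth becomes 2
  Position 4 ')': depth becomes 1
  Position 5 '(': depth becomes 2
  Position 6 '(': depth becomes 3
  Position 7 '(': depth becomes 4
  Position 8 '(': depth becomes 5
  Position 9 ')': depth becomes 4
  Position 10 '(': depth becomes 5
  Position 11 ')': depth becomes 4
  Position 12 ')': depth becomes 3
  Position 13 ')': depth becomes 2
  Position 14 ')': depth becomes 1
  Position 15 ')': depth becomes 0
Maximum depth reached: 5

5


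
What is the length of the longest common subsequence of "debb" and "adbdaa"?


LCS of "debb" and "adbdaa"
DP table:
           a    d    b    d    a    a
      0    0    0    0    0    0    0
  d   0    0    1    1    1    1    1
  e   0    0    1    1    1    1    1
  b   0    0    1    2    2    2    2
  b   0    0    1    2    2    2    2
LCS length = dp[4][6] = 2

2


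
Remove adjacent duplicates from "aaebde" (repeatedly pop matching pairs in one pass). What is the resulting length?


Input: aaebde
Stack-based adjacent duplicate removal:
  Read 'a': push. Stack: a
  Read 'a': matches stack top 'a' => pop. Stack: (empty)
  Read 'e': push. Stack: e
  Read 'b': push. Stack: eb
  Read 'd': push. Stack: ebd
  Read 'e': push. Stack: ebde
Final stack: "ebde" (length 4)

4


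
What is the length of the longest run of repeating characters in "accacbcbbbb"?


Input: "accacbcbbbb"
Scanning for longest run:
  Position 1 ('c'): new char, reset run to 1
  Position 2 ('c'): continues run of 'c', length=2
  Position 3 ('a'): new char, reset run to 1
  Position 4 ('c'): new char, reset run to 1
  Position 5 ('b'): new char, reset run to 1
  Position 6 ('c'): new char, reset run to 1
  Position 7 ('b'): new char, reset run to 1
  Position 8 ('b'): continues run of 'b', length=2
  Position 9 ('b'): continues run of 'b', length=3
  Position 10 ('b'): continues run of 'b', length=4
Longest run: 'b' with length 4

4


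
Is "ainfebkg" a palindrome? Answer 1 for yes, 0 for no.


Input: ainfebkg
Reversed: gkbefnia
  Compare pos 0 ('a') with pos 7 ('g'): MISMATCH
  Compare pos 1 ('i') with pos 6 ('k'): MISMATCH
  Compare pos 2 ('n') with pos 5 ('b'): MISMATCH
  Compare pos 3 ('f') with pos 4 ('e'): MISMATCH
Result: not a palindrome

0


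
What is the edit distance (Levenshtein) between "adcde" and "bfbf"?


Computing edit distance: "adcde" -> "bfbf"
DP table:
           b    f    b    f
      0    1    2    3    4
  a   1    1    2    3    4
  d   2    2    2    3    4
  c   3    3    3    3    4
  d   4    4    4    4    4
  e   5    5    5    5    5
Edit distance = dp[5][4] = 5

5


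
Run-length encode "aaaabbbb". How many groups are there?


Input: aaaabbbb
Scanning for consecutive runs:
  Group 1: 'a' x 4 (positions 0-3)
  Group 2: 'b' x 4 (positions 4-7)
Total groups: 2

2


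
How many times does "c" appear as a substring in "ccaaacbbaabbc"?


Searching for "c" in "ccaaacbbaabbc"
Scanning each position:
  Position 0: "c" => MATCH
  Position 1: "c" => MATCH
  Position 2: "a" => no
  Position 3: "a" => no
  Position 4: "a" => no
  Position 5: "c" => MATCH
  Position 6: "b" => no
  Position 7: "b" => no
  Position 8: "a" => no
  Position 9: "a" => no
  Position 10: "b" => no
  Position 11: "b" => no
  Position 12: "c" => MATCH
Total occurrences: 4

4


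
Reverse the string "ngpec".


Input: ngpec
Reading characters right to left:
  Position 4: 'c'
  Position 3: 'e'
  Position 2: 'p'
  Position 1: 'g'
  Position 0: 'n'
Reversed: cepgn

cepgn


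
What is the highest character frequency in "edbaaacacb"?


Input: edbaaacacb
Character counts:
  'a': 4
  'b': 2
  'c': 2
  'd': 1
  'e': 1
Maximum frequency: 4

4


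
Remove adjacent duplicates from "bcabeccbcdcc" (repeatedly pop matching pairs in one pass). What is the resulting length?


Input: bcabeccbcdcc
Stack-based adjacent duplicate removal:
  Read 'b': push. Stack: b
  Read 'c': push. Stack: bc
  Read 'a': push. Stack: bca
  Read 'b': push. Stack: bcab
  Read 'e': push. Stack: bcabe
  Read 'c': push. Stack: bcabec
  Read 'c': matches stack top 'c' => pop. Stack: bcabe
  Read 'b': push. Stack: bcabeb
  Read 'c': push. Stack: bcabebc
  Read 'd': push. Stack: bcabebcd
  Read 'c': push. Stack: bcabebcdc
  Read 'c': matches stack top 'c' => pop. Stack: bcabebcd
Final stack: "bcabebcd" (length 8)

8
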